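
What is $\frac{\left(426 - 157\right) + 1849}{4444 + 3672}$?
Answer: $\frac{1059}{4058} \approx 0.26097$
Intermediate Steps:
$\frac{\left(426 - 157\right) + 1849}{4444 + 3672} = \frac{269 + 1849}{8116} = 2118 \cdot \frac{1}{8116} = \frac{1059}{4058}$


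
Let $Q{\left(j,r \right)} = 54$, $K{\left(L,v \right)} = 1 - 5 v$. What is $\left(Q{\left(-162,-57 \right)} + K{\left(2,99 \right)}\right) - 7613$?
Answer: $-8053$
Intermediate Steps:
$\left(Q{\left(-162,-57 \right)} + K{\left(2,99 \right)}\right) - 7613 = \left(54 + \left(1 - 495\right)\right) - 7613 = \left(54 - 494\right) - 7613 = -440 - 7613 = -8053$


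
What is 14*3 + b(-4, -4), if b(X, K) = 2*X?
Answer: 34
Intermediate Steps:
14*3 + b(-4, -4) = 14*3 + 2*(-4) = 42 - 8 = 34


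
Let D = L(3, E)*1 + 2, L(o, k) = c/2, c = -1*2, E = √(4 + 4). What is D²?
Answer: 1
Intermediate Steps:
E = 2*√2 (E = √8 = 2*√2 ≈ 2.8284)
c = -2
L(o, k) = -1 (L(o, k) = -2/2 = -2*½ = -1)
D = 1 (D = -1*1 + 2 = -1 + 2 = 1)
D² = 1² = 1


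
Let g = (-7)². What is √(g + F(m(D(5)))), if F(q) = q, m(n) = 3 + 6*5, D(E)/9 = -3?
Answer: √82 ≈ 9.0554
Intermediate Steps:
D(E) = -27 (D(E) = 9*(-3) = -27)
m(n) = 33 (m(n) = 3 + 30 = 33)
g = 49
√(g + F(m(D(5)))) = √(49 + 33) = √82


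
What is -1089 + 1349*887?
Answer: 1195474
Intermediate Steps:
-1089 + 1349*887 = -1089 + 1196563 = 1195474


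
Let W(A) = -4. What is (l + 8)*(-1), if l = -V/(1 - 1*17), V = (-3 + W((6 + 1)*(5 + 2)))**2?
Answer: -177/16 ≈ -11.063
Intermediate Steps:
V = 49 (V = (-3 - 4)**2 = (-7)**2 = 49)
l = 49/16 (l = -49/(1 - 1*17) = -49/(1 - 17) = -49/(-16) = -49*(-1)/16 = -1*(-49/16) = 49/16 ≈ 3.0625)
(l + 8)*(-1) = (49/16 + 8)*(-1) = (177/16)*(-1) = -177/16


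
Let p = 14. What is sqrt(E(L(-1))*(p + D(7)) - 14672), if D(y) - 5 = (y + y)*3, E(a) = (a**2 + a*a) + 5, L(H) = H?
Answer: I*sqrt(14245) ≈ 119.35*I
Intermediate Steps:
E(a) = 5 + 2*a**2 (E(a) = (a**2 + a**2) + 5 = 2*a**2 + 5 = 5 + 2*a**2)
D(y) = 5 + 6*y (D(y) = 5 + (y + y)*3 = 5 + (2*y)*3 = 5 + 6*y)
sqrt(E(L(-1))*(p + D(7)) - 14672) = sqrt((5 + 2*(-1)**2)*(14 + (5 + 6*7)) - 14672) = sqrt((5 + 2*1)*(14 + (5 + 42)) - 14672) = sqrt((5 + 2)*(14 + 47) - 14672) = sqrt(7*61 - 14672) = sqrt(427 - 14672) = sqrt(-14245) = I*sqrt(14245)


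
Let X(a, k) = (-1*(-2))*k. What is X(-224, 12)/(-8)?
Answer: -3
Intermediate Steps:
X(a, k) = 2*k
X(-224, 12)/(-8) = (2*12)/(-8) = 24*(-⅛) = -3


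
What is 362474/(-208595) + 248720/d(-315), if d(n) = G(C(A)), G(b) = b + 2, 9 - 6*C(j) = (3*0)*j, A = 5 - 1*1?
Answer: 103760959482/1460165 ≈ 71061.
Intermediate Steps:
A = 4 (A = 5 - 1 = 4)
C(j) = 3/2 (C(j) = 3/2 - 3*0*j/6 = 3/2 - 0*j = 3/2 - ⅙*0 = 3/2 + 0 = 3/2)
G(b) = 2 + b
d(n) = 7/2 (d(n) = 2 + 3/2 = 7/2)
362474/(-208595) + 248720/d(-315) = 362474/(-208595) + 248720/(7/2) = 362474*(-1/208595) + 248720*(2/7) = -362474/208595 + 497440/7 = 103760959482/1460165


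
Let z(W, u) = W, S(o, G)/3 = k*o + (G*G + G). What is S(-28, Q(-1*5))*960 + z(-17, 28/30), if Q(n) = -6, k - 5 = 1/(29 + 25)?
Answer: -954931/3 ≈ -3.1831e+5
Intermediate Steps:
k = 271/54 (k = 5 + 1/(29 + 25) = 5 + 1/54 = 271/54 ≈ 5.0185)
S(o, G) = 3*G + 3*G**2 + 271*o/18 (S(o, G) = 3*(271*o/54 + (G*G + G)) = 3*(271*o/54 + (G**2 + G)) = 3*(271*o/54 + (G + G**2)) = 3*(G + G**2 + 271*o/54) = 3*G + 3*G**2 + 271*o/18)
S(-28, Q(-1*5))*960 + z(-17, 28/30) = (3*(-6) + 3*(-6)**2 + (271/18)*(-28))*960 - 17 = (-18 + 3*36 - 3794/9)*960 - 17 = (-18 + 108 - 3794/9)*960 - 17 = -2984/9*960 - 17 = -954880/3 - 17 = -954931/3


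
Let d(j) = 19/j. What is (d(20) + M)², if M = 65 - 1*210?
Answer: 8300161/400 ≈ 20750.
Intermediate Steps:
M = -145 (M = 65 - 210 = -145)
(d(20) + M)² = (19/20 - 145)² = (-2881/20)² = 8300161/400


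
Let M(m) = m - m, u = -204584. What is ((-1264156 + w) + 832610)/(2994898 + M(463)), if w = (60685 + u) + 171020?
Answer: -404425/2994898 ≈ -0.13504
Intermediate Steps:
w = 27121 (w = (60685 - 204584) + 171020 = -143899 + 171020 = 27121)
M(m) = 0
((-1264156 + w) + 832610)/(2994898 + M(463)) = ((-1264156 + 27121) + 832610)/(2994898 + 0) = (-1237035 + 832610)/2994898 = -404425*1/2994898 = -404425/2994898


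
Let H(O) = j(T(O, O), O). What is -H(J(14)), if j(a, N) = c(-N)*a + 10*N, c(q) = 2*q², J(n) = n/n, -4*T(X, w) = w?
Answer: -19/2 ≈ -9.5000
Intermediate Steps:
T(X, w) = -w/4
J(n) = 1
j(a, N) = 10*N + 2*a*N² (j(a, N) = (2*(-N)²)*a + 10*N = (2*N²)*a + 10*N = 2*a*N² + 10*N = 10*N + 2*a*N²)
H(O) = 2*O*(5 - O²/4) (H(O) = 2*O*(5 + O*(-O/4)) = 2*O*(5 - O²/4))
-H(J(14)) = -(20 - 1*1²)/2 = -(20 - 1*1)/2 = -(20 - 1)/2 = -19/2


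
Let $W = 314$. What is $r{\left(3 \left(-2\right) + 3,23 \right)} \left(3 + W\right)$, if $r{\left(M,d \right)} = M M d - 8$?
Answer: $63083$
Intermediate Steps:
$r{\left(M,d \right)} = -8 + d M^{2}$ ($r{\left(M,d \right)} = M^{2} d - 8 = d M^{2} - 8 = -8 + d M^{2}$)
$r{\left(3 \left(-2\right) + 3,23 \right)} \left(3 + W\right) = \left(-8 + 23 \left(3 \left(-2\right) + 3\right)^{2}\right) \left(3 + 314\right) = \left(-8 + 23 \left(-6 + 3\right)^{2}\right) 317 = \left(-8 + 23 \left(-3\right)^{2}\right) 317 = \left(-8 + 23 \cdot 9\right) 317 = \left(-8 + 207\right) 317 = 199 \cdot 317 = 63083$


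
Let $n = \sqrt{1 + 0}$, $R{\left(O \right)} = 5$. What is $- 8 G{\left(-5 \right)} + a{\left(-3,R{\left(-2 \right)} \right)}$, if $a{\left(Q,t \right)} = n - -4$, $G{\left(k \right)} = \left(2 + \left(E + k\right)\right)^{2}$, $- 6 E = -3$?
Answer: $-45$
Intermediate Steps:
$E = \frac{1}{2}$ ($E = \left(- \frac{1}{6}\right) \left(-3\right) = \frac{1}{2} \approx 0.5$)
$n = 1$ ($n = \sqrt{1} = 1$)
$G{\left(k \right)} = \left(\frac{5}{2} + k\right)^{2}$ ($G{\left(k \right)} = \left(2 + \left(\frac{1}{2} + k\right)\right)^{2} = \left(\frac{5}{2} + k\right)^{2}$)
$a{\left(Q,t \right)} = 5$ ($a{\left(Q,t \right)} = 1 - -4 = 1 + 4 = 5$)
$- 8 G{\left(-5 \right)} + a{\left(-3,R{\left(-2 \right)} \right)} = - 8 \frac{\left(5 + 2 \left(-5\right)\right)^{2}}{4} + 5 = - 8 \frac{\left(5 - 10\right)^{2}}{4} + 5 = - 8 \frac{\left(-5\right)^{2}}{4} + 5 = - 8 \cdot \frac{1}{4} \cdot 25 + 5 = \left(-8\right) \frac{25}{4} + 5 = -50 + 5 = -45$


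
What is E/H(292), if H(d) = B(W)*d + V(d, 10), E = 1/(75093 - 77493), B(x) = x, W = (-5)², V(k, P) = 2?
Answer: -1/17524800 ≈ -5.7062e-8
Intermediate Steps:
W = 25
E = -1/2400 (E = 1/(-2400) = -1/2400 ≈ -0.00041667)
H(d) = 2 + 25*d (H(d) = 25*d + 2 = 2 + 25*d)
E/H(292) = -1/(2400*(2 + 25*292)) = -1/(2400*(2 + 7300)) = -1/2400/7302 = -1/2400*1/7302 = -1/17524800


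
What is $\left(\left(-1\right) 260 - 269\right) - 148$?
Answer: $-677$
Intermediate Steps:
$\left(\left(-1\right) 260 - 269\right) - 148 = \left(-260 - 269\right) - 148 = -529 - 148 = -677$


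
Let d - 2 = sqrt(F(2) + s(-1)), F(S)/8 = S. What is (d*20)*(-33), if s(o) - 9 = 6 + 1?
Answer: -1320 - 2640*sqrt(2) ≈ -5053.5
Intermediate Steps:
s(o) = 16 (s(o) = 9 + (6 + 1) = 9 + 7 = 16)
F(S) = 8*S
d = 2 + 4*sqrt(2) (d = 2 + sqrt(8*2 + 16) = 2 + sqrt(16 + 16) = 2 + sqrt(32) = 2 + 4*sqrt(2) ≈ 7.6569)
(d*20)*(-33) = ((2 + 4*sqrt(2))*20)*(-33) = (40 + 80*sqrt(2))*(-33) = -1320 - 2640*sqrt(2)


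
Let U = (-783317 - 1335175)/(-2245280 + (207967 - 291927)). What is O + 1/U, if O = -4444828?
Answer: -2354082557534/529623 ≈ -4.4448e+6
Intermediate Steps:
U = 529623/582310 (U = -2118492/(-2245280 - 83960) = -2118492/(-2329240) = -2118492*(-1/2329240) = 529623/582310 ≈ 0.90952)
O + 1/U = -4444828 + 1/(529623/582310) = -4444828 + 582310/529623 = -2354082557534/529623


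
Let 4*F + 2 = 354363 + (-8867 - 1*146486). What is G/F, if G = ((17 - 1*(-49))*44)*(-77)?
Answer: -9317/2073 ≈ -4.4945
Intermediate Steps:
F = 49752 (F = -1/2 + (354363 + (-8867 - 1*146486))/4 = -1/2 + (354363 + (-8867 - 146486))/4 = -1/2 + (354363 - 155353)/4 = -1/2 + (1/4)*199010 = -1/2 + 99505/2 = 49752)
G = -223608 (G = ((17 + 49)*44)*(-77) = (66*44)*(-77) = 2904*(-77) = -223608)
G/F = -223608/49752 = -223608*1/49752 = -9317/2073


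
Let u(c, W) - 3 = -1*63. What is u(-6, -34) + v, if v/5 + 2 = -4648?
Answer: -23310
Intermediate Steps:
u(c, W) = -60 (u(c, W) = 3 - 1*63 = 3 - 63 = -60)
v = -23250 (v = -10 + 5*(-4648) = -10 - 23240 = -23250)
u(-6, -34) + v = -60 - 23250 = -23310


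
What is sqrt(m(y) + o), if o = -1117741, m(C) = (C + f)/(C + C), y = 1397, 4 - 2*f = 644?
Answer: I*sqrt(8725570571938)/2794 ≈ 1057.2*I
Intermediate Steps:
f = -320 (f = 2 - 1/2*644 = 2 - 322 = -320)
m(C) = (-320 + C)/(2*C) (m(C) = (C - 320)/(C + C) = (-320 + C)/((2*C)) = (-320 + C)*(1/(2*C)) = (-320 + C)/(2*C))
sqrt(m(y) + o) = sqrt((1/2)*(-320 + 1397)/1397 - 1117741) = sqrt((1/2)*(1/1397)*1077 - 1117741) = sqrt(1077/2794 - 1117741) = sqrt(-3122967277/2794) = I*sqrt(8725570571938)/2794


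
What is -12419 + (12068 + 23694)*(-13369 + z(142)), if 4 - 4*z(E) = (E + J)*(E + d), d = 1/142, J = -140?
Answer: -68247764935/142 ≈ -4.8062e+8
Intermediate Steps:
d = 1/142 ≈ 0.0070423
z(E) = 1 - (-140 + E)*(1/142 + E)/4 (z(E) = 1 - (E - 140)*(E + 1/142)/4 = 1 - (-140 + E)*(1/142 + E)/4)
-12419 + (12068 + 23694)*(-13369 + z(142)) = -12419 + (12068 + 23694)*(-13369 + (177/142 - ¼*142² + (19879/568)*142)) = -12419 + 35762*(-13369 + (177/142 - ¼*20164 + 19879/4)) = -12419 + 35762*(-13369 + (177/142 - 5041 + 19879/4)) = -12419 + 35762*(-13369 - 19881/284) = -12419 + 35762*(-3816677/284) = -12419 - 68246001437/142 = -68247764935/142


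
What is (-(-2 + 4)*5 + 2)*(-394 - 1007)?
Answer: 11208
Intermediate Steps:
(-(-2 + 4)*5 + 2)*(-394 - 1007) = (-1*2*5 + 2)*(-1401) = (-2*5 + 2)*(-1401) = (-10 + 2)*(-1401) = -8*(-1401) = 11208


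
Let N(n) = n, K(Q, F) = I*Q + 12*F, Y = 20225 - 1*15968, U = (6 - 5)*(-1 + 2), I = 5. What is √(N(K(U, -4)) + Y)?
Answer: 7*√86 ≈ 64.915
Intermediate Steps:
U = 1 (U = 1*1 = 1)
Y = 4257 (Y = 20225 - 15968 = 4257)
K(Q, F) = 5*Q + 12*F
√(N(K(U, -4)) + Y) = √((5*1 + 12*(-4)) + 4257) = √((5 - 48) + 4257) = √(-43 + 4257) = √4214 = 7*√86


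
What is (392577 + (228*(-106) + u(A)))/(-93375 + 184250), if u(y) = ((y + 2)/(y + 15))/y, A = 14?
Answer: 14957407/3689525 ≈ 4.0540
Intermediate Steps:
u(y) = (2 + y)/(y*(15 + y)) (u(y) = ((2 + y)/(15 + y))/y = (2 + y)/(y*(15 + y)))
(392577 + (228*(-106) + u(A)))/(-93375 + 184250) = (392577 + (228*(-106) + (2 + 14)/(14*(15 + 14))))/(-93375 + 184250) = (392577 + (-24168 + (1/14)*16/29))/90875 = (392577 + (-24168 + (1/14)*(1/29)*16))*(1/90875) = (392577 + (-24168 + 8/203))*(1/90875) = (392577 - 4906096/203)*(1/90875) = (74787035/203)*(1/90875) = 14957407/3689525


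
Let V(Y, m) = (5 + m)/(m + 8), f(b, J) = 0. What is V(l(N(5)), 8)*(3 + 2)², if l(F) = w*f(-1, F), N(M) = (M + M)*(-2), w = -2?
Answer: 325/16 ≈ 20.313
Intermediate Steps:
N(M) = -4*M (N(M) = (2*M)*(-2) = -4*M)
l(F) = 0 (l(F) = -2*0 = 0)
V(Y, m) = (5 + m)/(8 + m)
V(l(N(5)), 8)*(3 + 2)² = ((5 + 8)/(8 + 8))*(3 + 2)² = (13/16)*5² = ((1/16)*13)*25 = (13/16)*25 = 325/16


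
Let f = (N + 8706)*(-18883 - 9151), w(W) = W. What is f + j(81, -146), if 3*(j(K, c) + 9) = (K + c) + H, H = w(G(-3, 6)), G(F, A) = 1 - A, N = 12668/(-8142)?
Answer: -993407124557/4071 ≈ -2.4402e+8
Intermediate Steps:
N = -6334/4071 (N = 12668*(-1/8142) = -6334/4071 ≈ -1.5559)
H = -5 (H = 1 - 1*6 = 1 - 6 = -5)
f = -993406992928/4071 (f = (-6334/4071 + 8706)*(-18883 - 9151) = (35435792/4071)*(-28034) = -993406992928/4071 ≈ -2.4402e+8)
j(K, c) = -32/3 + K/3 + c/3 (j(K, c) = -9 + ((K + c) - 5)/3 = -9 + (-5 + K + c)/3 = -9 + (-5/3 + K/3 + c/3) = -32/3 + K/3 + c/3)
f + j(81, -146) = -993406992928/4071 + (-32/3 + (⅓)*81 + (⅓)*(-146)) = -993406992928/4071 + (-32/3 + 27 - 146/3) = -993406992928/4071 - 97/3 = -993407124557/4071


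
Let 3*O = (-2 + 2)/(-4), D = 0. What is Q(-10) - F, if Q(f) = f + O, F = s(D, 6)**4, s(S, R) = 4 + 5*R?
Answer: -1336346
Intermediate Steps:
O = 0 (O = ((-2 + 2)/(-4))/3 = (-1/4*0)/3 = (1/3)*0 = 0)
F = 1336336 (F = (4 + 5*6)**4 = (4 + 30)**4 = 34**4 = 1336336)
Q(f) = f (Q(f) = f + 0 = f)
Q(-10) - F = -10 - 1*1336336 = -10 - 1336336 = -1336346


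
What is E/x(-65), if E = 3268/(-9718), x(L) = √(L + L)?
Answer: 19*I*√130/7345 ≈ 0.029494*I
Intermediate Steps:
x(L) = √2*√L (x(L) = √(2*L) = √2*√L)
E = -38/113 (E = 3268*(-1/9718) = -38/113 ≈ -0.33628)
E/x(-65) = -38*(-I*√130/130)/113 = -(-19)*I*√130/7345 = 19*I*√130/7345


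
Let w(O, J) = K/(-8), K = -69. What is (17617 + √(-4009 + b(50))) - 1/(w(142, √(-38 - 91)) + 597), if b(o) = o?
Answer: 85354357/4845 + I*√3959 ≈ 17617.0 + 62.921*I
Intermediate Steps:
w(O, J) = 69/8 (w(O, J) = -69/(-8) = -69*(-⅛) = 69/8)
(17617 + √(-4009 + b(50))) - 1/(w(142, √(-38 - 91)) + 597) = (17617 + √(-4009 + 50)) - 1/(69/8 + 597) = (17617 + √(-3959)) - 1/4845/8 = (17617 + I*√3959) - 1*8/4845 = (17617 + I*√3959) - 8/4845 = 85354357/4845 + I*√3959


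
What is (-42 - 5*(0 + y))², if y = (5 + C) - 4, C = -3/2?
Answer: 6241/4 ≈ 1560.3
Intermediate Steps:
C = -3/2 (C = -3*½ = -3/2 ≈ -1.5000)
y = -½ (y = (5 - 3/2) - 4 = 7/2 - 4 = -½ ≈ -0.50000)
(-42 - 5*(0 + y))² = (-42 - 5*(0 - ½))² = (-42 - 5*(-½))² = (-42 + 5/2)² = (-79/2)² = 6241/4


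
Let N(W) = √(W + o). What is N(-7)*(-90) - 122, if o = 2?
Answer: -122 - 90*I*√5 ≈ -122.0 - 201.25*I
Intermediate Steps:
N(W) = √(2 + W) (N(W) = √(W + 2) = √(2 + W))
N(-7)*(-90) - 122 = √(2 - 7)*(-90) - 122 = √(-5)*(-90) - 122 = (I*√5)*(-90) - 122 = -90*I*√5 - 122 = -122 - 90*I*√5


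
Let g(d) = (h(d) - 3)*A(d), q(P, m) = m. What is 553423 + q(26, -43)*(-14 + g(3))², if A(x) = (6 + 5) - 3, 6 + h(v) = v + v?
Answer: 491331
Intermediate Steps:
h(v) = -6 + 2*v (h(v) = -6 + (v + v) = -6 + 2*v)
A(x) = 8 (A(x) = 11 - 3 = 8)
g(d) = -72 + 16*d (g(d) = ((-6 + 2*d) - 3)*8 = (-9 + 2*d)*8 = -72 + 16*d)
553423 + q(26, -43)*(-14 + g(3))² = 553423 - 43*(-14 + (-72 + 16*3))² = 553423 - 43*(-14 + (-72 + 48))² = 553423 - 43*(-14 - 24)² = 553423 - 43*(-38)² = 553423 - 43*1444 = 553423 - 62092 = 491331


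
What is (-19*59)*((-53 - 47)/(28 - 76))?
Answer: -28025/12 ≈ -2335.4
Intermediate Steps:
(-19*59)*((-53 - 47)/(28 - 76)) = -(-112100)/(-48) = -(-112100)*(-1)/48 = -1121*25/12 = -28025/12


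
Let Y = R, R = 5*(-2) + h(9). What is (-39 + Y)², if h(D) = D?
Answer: 1600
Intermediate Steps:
R = -1 (R = 5*(-2) + 9 = -10 + 9 = -1)
Y = -1
(-39 + Y)² = (-39 - 1)² = (-40)² = 1600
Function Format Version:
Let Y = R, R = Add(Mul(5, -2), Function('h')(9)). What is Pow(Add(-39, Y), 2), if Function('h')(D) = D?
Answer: 1600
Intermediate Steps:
R = -1 (R = Add(Mul(5, -2), 9) = Add(-10, 9) = -1)
Y = -1
Pow(Add(-39, Y), 2) = Pow(Add(-39, -1), 2) = Pow(-40, 2) = 1600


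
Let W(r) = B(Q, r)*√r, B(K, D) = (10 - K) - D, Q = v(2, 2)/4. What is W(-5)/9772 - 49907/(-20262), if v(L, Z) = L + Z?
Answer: 4537/1842 + I*√5/698 ≈ 2.4631 + 0.0032035*I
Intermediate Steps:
Q = 1 (Q = (2 + 2)/4 = 4*(¼) = 1)
B(K, D) = 10 - D - K
W(r) = √r*(9 - r) (W(r) = (10 - r - 1*1)*√r = (10 - r - 1)*√r = (9 - r)*√r = √r*(9 - r))
W(-5)/9772 - 49907/(-20262) = (√(-5)*(9 - 1*(-5)))/9772 - 49907/(-20262) = ((I*√5)*(9 + 5))*(1/9772) - 49907*(-1/20262) = ((I*√5)*14)*(1/9772) + 4537/1842 = (14*I*√5)*(1/9772) + 4537/1842 = I*√5/698 + 4537/1842 = 4537/1842 + I*√5/698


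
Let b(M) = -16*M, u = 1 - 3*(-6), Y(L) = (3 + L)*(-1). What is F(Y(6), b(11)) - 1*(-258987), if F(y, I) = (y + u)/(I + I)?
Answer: 45581707/176 ≈ 2.5899e+5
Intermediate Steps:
Y(L) = -3 - L
u = 19 (u = 1 + 18 = 19)
F(y, I) = (19 + y)/(2*I) (F(y, I) = (y + 19)/(I + I) = (19 + y)/((2*I)) = (19 + y)*(1/(2*I)) = (19 + y)/(2*I))
F(Y(6), b(11)) - 1*(-258987) = (19 + (-3 - 1*6))/(2*((-16*11))) - 1*(-258987) = (½)*(19 + (-3 - 6))/(-176) + 258987 = (½)*(-1/176)*(19 - 9) + 258987 = (½)*(-1/176)*10 + 258987 = -5/176 + 258987 = 45581707/176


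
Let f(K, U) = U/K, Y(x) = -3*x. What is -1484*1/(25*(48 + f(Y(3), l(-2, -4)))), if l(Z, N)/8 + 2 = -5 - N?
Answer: -1113/950 ≈ -1.1716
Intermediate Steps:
l(Z, N) = -56 - 8*N (l(Z, N) = -16 + 8*(-5 - N) = -16 + (-40 - 8*N) = -56 - 8*N)
-1484*1/(25*(48 + f(Y(3), l(-2, -4)))) = -1484*1/(25*(48 + (-56 - 8*(-4))/((-3*3)))) = -1484*1/(25*(48 + (-56 + 32)/(-9))) = -1484*1/(25*(48 - 24*(-⅑))) = -1484*1/(25*(48 + 8/3)) = -1484/(25*(152/3)) = -1484/3800/3 = -1484*3/3800 = -1113/950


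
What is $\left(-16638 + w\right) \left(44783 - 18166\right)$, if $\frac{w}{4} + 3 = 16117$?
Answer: $1272771706$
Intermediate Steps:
$w = 64456$ ($w = -12 + 4 \cdot 16117 = -12 + 64468 = 64456$)
$\left(-16638 + w\right) \left(44783 - 18166\right) = \left(-16638 + 64456\right) \left(44783 - 18166\right) = 47818 \cdot 26617 = 1272771706$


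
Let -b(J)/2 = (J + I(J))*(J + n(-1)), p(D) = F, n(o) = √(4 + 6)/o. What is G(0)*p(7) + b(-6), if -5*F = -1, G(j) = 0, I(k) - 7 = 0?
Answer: 12 + 2*√10 ≈ 18.325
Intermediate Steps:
I(k) = 7 (I(k) = 7 + 0 = 7)
n(o) = √10/o
F = ⅕ (F = -⅕*(-1) = ⅕ ≈ 0.20000)
p(D) = ⅕
b(J) = -2*(7 + J)*(J - √10) (b(J) = -2*(J + 7)*(J + √10/(-1)) = -2*(7 + J)*(J + √10*(-1)) = -2*(7 + J)*(J - √10))
G(0)*p(7) + b(-6) = 0*(⅕) + (-14*(-6) - 2*(-6)² + 14*√10 + 2*(-6)*√10) = 0 + (84 - 2*36 + 14*√10 - 12*√10) = 0 + (84 - 72 + 14*√10 - 12*√10) = 0 + (12 + 2*√10) = 12 + 2*√10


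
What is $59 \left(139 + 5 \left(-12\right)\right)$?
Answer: $4661$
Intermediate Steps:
$59 \left(139 + 5 \left(-12\right)\right) = 59 \left(139 - 60\right) = 59 \cdot 79 = 4661$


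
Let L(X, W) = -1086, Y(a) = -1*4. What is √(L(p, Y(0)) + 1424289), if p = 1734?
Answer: √1423203 ≈ 1193.0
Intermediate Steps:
Y(a) = -4
√(L(p, Y(0)) + 1424289) = √(-1086 + 1424289) = √1423203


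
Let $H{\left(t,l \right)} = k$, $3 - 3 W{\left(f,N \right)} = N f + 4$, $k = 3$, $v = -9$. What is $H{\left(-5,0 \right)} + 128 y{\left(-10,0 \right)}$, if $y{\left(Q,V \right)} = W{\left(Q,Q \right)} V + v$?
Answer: $-1149$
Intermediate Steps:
$W{\left(f,N \right)} = - \frac{1}{3} - \frac{N f}{3}$ ($W{\left(f,N \right)} = 1 - \frac{N f + 4}{3} = 1 - \frac{4 + N f}{3} = 1 - \left(\frac{4}{3} + \frac{N f}{3}\right) = - \frac{1}{3} - \frac{N f}{3}$)
$H{\left(t,l \right)} = 3$
$y{\left(Q,V \right)} = -9 + V \left(- \frac{1}{3} - \frac{Q^{2}}{3}\right)$ ($y{\left(Q,V \right)} = \left(- \frac{1}{3} - \frac{Q Q}{3}\right) V - 9 = \left(- \frac{1}{3} - \frac{Q^{2}}{3}\right) V - 9 = V \left(- \frac{1}{3} - \frac{Q^{2}}{3}\right) - 9 = -9 + V \left(- \frac{1}{3} - \frac{Q^{2}}{3}\right)$)
$H{\left(-5,0 \right)} + 128 y{\left(-10,0 \right)} = 3 + 128 \left(-9 - 0 \left(1 + \left(-10\right)^{2}\right)\right) = 3 + 128 \left(-9 - 0 \left(1 + 100\right)\right) = 3 + 128 \left(-9 - 0 \cdot 101\right) = 3 + 128 \left(-9 + 0\right) = 3 + 128 \left(-9\right) = 3 - 1152 = -1149$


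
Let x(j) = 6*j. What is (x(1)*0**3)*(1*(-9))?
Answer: 0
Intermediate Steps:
(x(1)*0**3)*(1*(-9)) = ((6*1)*0**3)*(1*(-9)) = (6*0)*(-9) = 0*(-9) = 0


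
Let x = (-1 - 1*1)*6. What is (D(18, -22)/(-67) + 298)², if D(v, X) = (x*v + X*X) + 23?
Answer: 387105625/4489 ≈ 86234.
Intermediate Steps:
x = -12 (x = (-1 - 1)*6 = -2*6 = -12)
D(v, X) = 23 + X² - 12*v (D(v, X) = (-12*v + X*X) + 23 = (-12*v + X²) + 23 = (X² - 12*v) + 23 = 23 + X² - 12*v)
(D(18, -22)/(-67) + 298)² = ((23 + (-22)² - 12*18)/(-67) + 298)² = ((23 + 484 - 216)*(-1/67) + 298)² = (291*(-1/67) + 298)² = (-291/67 + 298)² = (19675/67)² = 387105625/4489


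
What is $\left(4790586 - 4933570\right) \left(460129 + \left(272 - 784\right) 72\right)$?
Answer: $-60520122760$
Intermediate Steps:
$\left(4790586 - 4933570\right) \left(460129 + \left(272 - 784\right) 72\right) = - 142984 \left(460129 - 36864\right) = \left(-142984\right) 423265 = -60520122760$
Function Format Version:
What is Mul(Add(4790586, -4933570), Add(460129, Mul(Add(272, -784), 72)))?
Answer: -60520122760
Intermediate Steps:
Mul(Add(4790586, -4933570), Add(460129, Mul(Add(272, -784), 72))) = Mul(-142984, Add(460129, Mul(-512, 72))) = Mul(-142984, Add(460129, -36864)) = Mul(-142984, 423265) = -60520122760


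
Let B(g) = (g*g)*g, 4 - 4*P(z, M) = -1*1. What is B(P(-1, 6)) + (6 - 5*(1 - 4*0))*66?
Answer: 4349/64 ≈ 67.953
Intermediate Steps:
P(z, M) = 5/4 (P(z, M) = 1 - (-1)/4 = 1 - 1/4*(-1) = 1 + 1/4 = 5/4)
B(g) = g**3 (B(g) = g**2*g = g**3)
B(P(-1, 6)) + (6 - 5*(1 - 4*0))*66 = (5/4)**3 + (6 - 5*(1 - 4*0))*66 = 125/64 + (6 - 5*(1 + 0))*66 = 125/64 + (6 - 5*1)*66 = 125/64 + (6 - 5)*66 = 125/64 + 1*66 = 125/64 + 66 = 4349/64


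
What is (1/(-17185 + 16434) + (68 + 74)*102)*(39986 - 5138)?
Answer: 379058527584/751 ≈ 5.0474e+8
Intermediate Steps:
(1/(-17185 + 16434) + (68 + 74)*102)*(39986 - 5138) = (1/(-751) + 142*102)*34848 = (-1/751 + 14484)*34848 = (10877483/751)*34848 = 379058527584/751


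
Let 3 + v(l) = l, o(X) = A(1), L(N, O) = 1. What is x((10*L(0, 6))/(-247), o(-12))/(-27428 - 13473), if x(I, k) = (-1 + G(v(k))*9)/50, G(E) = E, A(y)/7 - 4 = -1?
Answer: -23/292150 ≈ -7.8727e-5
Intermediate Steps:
A(y) = 21 (A(y) = 28 + 7*(-1) = 28 - 7 = 21)
o(X) = 21
v(l) = -3 + l
x(I, k) = -14/25 + 9*k/50 (x(I, k) = (-1 + (-3 + k)*9)/50 = (-1 + (-27 + 9*k))*(1/50) = (-28 + 9*k)*(1/50) = -14/25 + 9*k/50)
x((10*L(0, 6))/(-247), o(-12))/(-27428 - 13473) = (-14/25 + (9/50)*21)/(-27428 - 13473) = (-14/25 + 189/50)/(-40901) = (161/50)*(-1/40901) = -23/292150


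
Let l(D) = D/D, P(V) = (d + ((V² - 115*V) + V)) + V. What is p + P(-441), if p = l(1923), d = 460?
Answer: 244775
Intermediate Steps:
P(V) = 460 + V² - 113*V (P(V) = (460 + ((V² - 115*V) + V)) + V = (460 + (V² - 114*V)) + V = (460 + V² - 114*V) + V = 460 + V² - 113*V)
l(D) = 1
p = 1
p + P(-441) = 1 + (460 + (-441)² - 113*(-441)) = 1 + (460 + 194481 + 49833) = 1 + 244774 = 244775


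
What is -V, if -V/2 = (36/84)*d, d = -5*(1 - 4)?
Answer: 90/7 ≈ 12.857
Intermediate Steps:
d = 15 (d = -5*(-3) = 15)
V = -90/7 (V = -2*36/84*15 = -2*36*(1/84)*15 = -6*15/7 = -2*45/7 = -90/7 ≈ -12.857)
-V = -1*(-90/7) = 90/7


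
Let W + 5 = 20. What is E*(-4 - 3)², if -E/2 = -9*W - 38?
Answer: 16954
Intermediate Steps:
W = 15 (W = -5 + 20 = 15)
E = 346 (E = -2*(-9*15 - 38) = -2*(-135 - 38) = -2*(-173) = 346)
E*(-4 - 3)² = 346*(-4 - 3)² = 346*(-7)² = 346*49 = 16954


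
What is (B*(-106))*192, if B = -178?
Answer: 3622656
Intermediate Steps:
(B*(-106))*192 = -178*(-106)*192 = 18868*192 = 3622656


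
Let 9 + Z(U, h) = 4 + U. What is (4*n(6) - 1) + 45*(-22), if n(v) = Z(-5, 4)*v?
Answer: -1231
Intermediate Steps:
Z(U, h) = -5 + U (Z(U, h) = -9 + (4 + U) = -5 + U)
n(v) = -10*v (n(v) = (-5 - 5)*v = -10*v)
(4*n(6) - 1) + 45*(-22) = (4*(-10*6) - 1) + 45*(-22) = (4*(-60) - 1) - 990 = (-240 - 1) - 990 = -241 - 990 = -1231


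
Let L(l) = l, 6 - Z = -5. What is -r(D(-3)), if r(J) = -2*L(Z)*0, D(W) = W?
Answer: 0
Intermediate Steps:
Z = 11 (Z = 6 - 1*(-5) = 6 + 5 = 11)
r(J) = 0 (r(J) = -2*11*0 = -22*0 = 0)
-r(D(-3)) = -1*0 = 0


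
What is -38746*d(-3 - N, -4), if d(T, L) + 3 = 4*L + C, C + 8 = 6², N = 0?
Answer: -348714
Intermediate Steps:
C = 28 (C = -8 + 6² = -8 + 36 = 28)
d(T, L) = 25 + 4*L (d(T, L) = -3 + (4*L + 28) = -3 + (28 + 4*L) = 25 + 4*L)
-38746*d(-3 - N, -4) = -38746*(25 + 4*(-4)) = -38746*(25 - 16) = -38746*9 = -348714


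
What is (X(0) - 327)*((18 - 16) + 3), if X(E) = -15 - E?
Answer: -1710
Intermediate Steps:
(X(0) - 327)*((18 - 16) + 3) = ((-15 - 1*0) - 327)*((18 - 16) + 3) = ((-15 + 0) - 327)*(2 + 3) = (-15 - 327)*5 = -342*5 = -1710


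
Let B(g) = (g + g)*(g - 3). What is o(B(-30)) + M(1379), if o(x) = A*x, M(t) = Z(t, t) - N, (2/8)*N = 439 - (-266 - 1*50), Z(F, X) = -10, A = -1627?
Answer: -3224490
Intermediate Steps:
N = 3020 (N = 4*(439 - (-266 - 1*50)) = 4*(439 - (-266 - 50)) = 4*(439 - 1*(-316)) = 4*(439 + 316) = 4*755 = 3020)
B(g) = 2*g*(-3 + g) (B(g) = (2*g)*(-3 + g) = 2*g*(-3 + g))
M(t) = -3030 (M(t) = -10 - 1*3020 = -10 - 3020 = -3030)
o(x) = -1627*x
o(B(-30)) + M(1379) = -3254*(-30)*(-3 - 30) - 3030 = -3254*(-30)*(-33) - 3030 = -1627*1980 - 3030 = -3221460 - 3030 = -3224490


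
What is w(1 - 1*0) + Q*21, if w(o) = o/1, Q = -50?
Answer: -1049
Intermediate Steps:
w(o) = o (w(o) = o*1 = o)
w(1 - 1*0) + Q*21 = (1 - 1*0) - 50*21 = (1 + 0) - 1050 = 1 - 1050 = -1049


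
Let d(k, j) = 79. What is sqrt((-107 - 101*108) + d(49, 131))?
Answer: 2*I*sqrt(2734) ≈ 104.58*I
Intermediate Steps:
sqrt((-107 - 101*108) + d(49, 131)) = sqrt((-107 - 101*108) + 79) = sqrt((-107 - 10908) + 79) = sqrt(-11015 + 79) = sqrt(-10936) = 2*I*sqrt(2734)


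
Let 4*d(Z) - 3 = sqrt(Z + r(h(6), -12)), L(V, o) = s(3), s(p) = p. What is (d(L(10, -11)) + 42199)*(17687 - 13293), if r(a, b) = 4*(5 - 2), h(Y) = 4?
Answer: 370851403/2 + 2197*sqrt(15)/2 ≈ 1.8543e+8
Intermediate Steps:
r(a, b) = 12 (r(a, b) = 4*3 = 12)
L(V, o) = 3
d(Z) = 3/4 + sqrt(12 + Z)/4 (d(Z) = 3/4 + sqrt(Z + 12)/4 = 3/4 + sqrt(12 + Z)/4)
(d(L(10, -11)) + 42199)*(17687 - 13293) = ((3/4 + sqrt(12 + 3)/4) + 42199)*(17687 - 13293) = ((3/4 + sqrt(15)/4) + 42199)*4394 = (168799/4 + sqrt(15)/4)*4394 = 370851403/2 + 2197*sqrt(15)/2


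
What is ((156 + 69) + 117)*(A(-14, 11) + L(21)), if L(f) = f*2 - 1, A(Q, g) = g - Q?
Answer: 22572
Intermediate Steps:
L(f) = -1 + 2*f (L(f) = 2*f - 1 = -1 + 2*f)
((156 + 69) + 117)*(A(-14, 11) + L(21)) = ((156 + 69) + 117)*((11 - 1*(-14)) + (-1 + 2*21)) = (225 + 117)*((11 + 14) + (-1 + 42)) = 342*(25 + 41) = 342*66 = 22572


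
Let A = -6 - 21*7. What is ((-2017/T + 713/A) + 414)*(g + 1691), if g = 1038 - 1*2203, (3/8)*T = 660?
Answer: 28908549457/134640 ≈ 2.1471e+5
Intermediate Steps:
T = 1760 (T = (8/3)*660 = 1760)
g = -1165 (g = 1038 - 2203 = -1165)
A = -153 (A = -6 - 147 = -153)
((-2017/T + 713/A) + 414)*(g + 1691) = ((-2017/1760 + 713/(-153)) + 414)*(-1165 + 1691) = ((-2017*1/1760 + 713*(-1/153)) + 414)*526 = ((-2017/1760 - 713/153) + 414)*526 = (-1563481/269280 + 414)*526 = (109918439/269280)*526 = 28908549457/134640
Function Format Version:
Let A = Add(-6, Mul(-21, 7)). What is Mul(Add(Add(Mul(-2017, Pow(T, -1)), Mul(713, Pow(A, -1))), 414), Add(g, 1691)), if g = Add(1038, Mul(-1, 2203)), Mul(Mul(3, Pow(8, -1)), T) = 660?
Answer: Rational(28908549457, 134640) ≈ 2.1471e+5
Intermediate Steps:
T = 1760 (T = Mul(Rational(8, 3), 660) = 1760)
g = -1165 (g = Add(1038, -2203) = -1165)
A = -153 (A = Add(-6, -147) = -153)
Mul(Add(Add(Mul(-2017, Pow(T, -1)), Mul(713, Pow(A, -1))), 414), Add(g, 1691)) = Mul(Add(Add(Mul(-2017, Pow(1760, -1)), Mul(713, Pow(-153, -1))), 414), Add(-1165, 1691)) = Mul(Add(Add(Mul(-2017, Rational(1, 1760)), Mul(713, Rational(-1, 153))), 414), 526) = Mul(Add(Add(Rational(-2017, 1760), Rational(-713, 153)), 414), 526) = Mul(Add(Rational(-1563481, 269280), 414), 526) = Mul(Rational(109918439, 269280), 526) = Rational(28908549457, 134640)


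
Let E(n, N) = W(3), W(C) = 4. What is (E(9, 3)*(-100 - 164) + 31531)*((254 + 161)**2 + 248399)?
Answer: 12818516400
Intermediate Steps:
E(n, N) = 4
(E(9, 3)*(-100 - 164) + 31531)*((254 + 161)**2 + 248399) = (4*(-100 - 164) + 31531)*((254 + 161)**2 + 248399) = (4*(-264) + 31531)*(415**2 + 248399) = (-1056 + 31531)*(172225 + 248399) = 30475*420624 = 12818516400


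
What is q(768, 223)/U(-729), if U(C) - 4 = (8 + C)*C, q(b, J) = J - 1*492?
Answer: -269/525613 ≈ -0.00051178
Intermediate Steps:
q(b, J) = -492 + J (q(b, J) = J - 492 = -492 + J)
U(C) = 4 + C*(8 + C) (U(C) = 4 + (8 + C)*C = 4 + C*(8 + C))
q(768, 223)/U(-729) = (-492 + 223)/(4 + (-729)**2 + 8*(-729)) = -269/(4 + 531441 - 5832) = -269/525613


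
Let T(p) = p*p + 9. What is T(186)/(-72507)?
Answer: -11535/24169 ≈ -0.47726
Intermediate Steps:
T(p) = 9 + p² (T(p) = p² + 9 = 9 + p²)
T(186)/(-72507) = (9 + 186²)/(-72507) = (9 + 34596)*(-1/72507) = 34605*(-1/72507) = -11535/24169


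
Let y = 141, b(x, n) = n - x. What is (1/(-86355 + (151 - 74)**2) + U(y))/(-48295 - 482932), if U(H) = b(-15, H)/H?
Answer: -4182105/2008049746994 ≈ -2.0827e-6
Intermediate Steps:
U(H) = (15 + H)/H (U(H) = (H - 1*(-15))/H = (H + 15)/H = (15 + H)/H)
(1/(-86355 + (151 - 74)**2) + U(y))/(-48295 - 482932) = (1/(-86355 + (151 - 74)**2) + (15 + 141)/141)/(-48295 - 482932) = (1/(-86355 + 77**2) + (1/141)*156)/(-531227) = (1/(-86355 + 5929) + 52/47)*(-1/531227) = (1/(-80426) + 52/47)*(-1/531227) = (-1/80426 + 52/47)*(-1/531227) = (4182105/3780022)*(-1/531227) = -4182105/2008049746994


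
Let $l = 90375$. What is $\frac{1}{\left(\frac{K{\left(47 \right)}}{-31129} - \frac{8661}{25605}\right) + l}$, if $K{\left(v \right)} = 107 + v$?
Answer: $\frac{37955145}{3430183203116} \approx 1.1065 \cdot 10^{-5}$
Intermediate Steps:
$\frac{1}{\left(\frac{K{\left(47 \right)}}{-31129} - \frac{8661}{25605}\right) + l} = \frac{1}{\left(\frac{107 + 47}{-31129} - \frac{8661}{25605}\right) + 90375} = \frac{1}{\left(154 \left(- \frac{1}{31129}\right) - \frac{2887}{8535}\right) + 90375} = \frac{1}{\left(- \frac{22}{4447} - \frac{2887}{8535}\right) + 90375} = \frac{1}{- \frac{13026259}{37955145} + 90375} = \frac{1}{\frac{3430183203116}{37955145}} = \frac{37955145}{3430183203116}$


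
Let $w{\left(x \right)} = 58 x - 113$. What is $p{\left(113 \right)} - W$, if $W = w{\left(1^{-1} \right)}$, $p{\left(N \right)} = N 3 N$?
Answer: $38362$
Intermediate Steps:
$w{\left(x \right)} = -113 + 58 x$
$p{\left(N \right)} = 3 N^{2}$ ($p{\left(N \right)} = 3 N N = 3 N^{2}$)
$W = -55$ ($W = -113 + \frac{58}{1} = -113 + 58 \cdot 1 = -113 + 58 = -55$)
$p{\left(113 \right)} - W = 3 \cdot 113^{2} - -55 = 3 \cdot 12769 + 55 = 38307 + 55 = 38362$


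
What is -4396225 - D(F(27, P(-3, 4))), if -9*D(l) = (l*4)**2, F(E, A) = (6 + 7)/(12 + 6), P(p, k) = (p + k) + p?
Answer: -3204847349/729 ≈ -4.3962e+6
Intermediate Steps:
P(p, k) = k + 2*p (P(p, k) = (k + p) + p = k + 2*p)
F(E, A) = 13/18
D(l) = -16*l**2/9
-4396225 - D(F(27, P(-3, 4))) = -4396225 - (-16)*(13/18)**2/9 = -4396225 - (-16)*169/(9*324) = -4396225 - 1*(-676/729) = -4396225 + 676/729 = -3204847349/729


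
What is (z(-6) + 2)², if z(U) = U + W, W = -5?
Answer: 81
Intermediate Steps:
z(U) = -5 + U (z(U) = U - 5 = -5 + U)
(z(-6) + 2)² = ((-5 - 6) + 2)² = (-11 + 2)² = (-9)² = 81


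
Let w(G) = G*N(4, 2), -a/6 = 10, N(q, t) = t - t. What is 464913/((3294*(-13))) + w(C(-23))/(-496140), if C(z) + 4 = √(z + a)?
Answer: -17219/1586 ≈ -10.857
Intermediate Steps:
N(q, t) = 0
a = -60 (a = -6*10 = -60)
C(z) = -4 + √(-60 + z) (C(z) = -4 + √(z - 60) = -4 + √(-60 + z))
w(G) = 0 (w(G) = G*0 = 0)
464913/((3294*(-13))) + w(C(-23))/(-496140) = 464913/((3294*(-13))) + 0/(-496140) = 464913/(-42822) + 0*(-1/496140) = 464913*(-1/42822) + 0 = -17219/1586 + 0 = -17219/1586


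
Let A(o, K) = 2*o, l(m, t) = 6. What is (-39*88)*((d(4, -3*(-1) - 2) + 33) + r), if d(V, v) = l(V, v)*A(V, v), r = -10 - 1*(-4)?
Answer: -257400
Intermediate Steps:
r = -6 (r = -10 + 4 = -6)
d(V, v) = 12*V (d(V, v) = 6*(2*V) = 12*V)
(-39*88)*((d(4, -3*(-1) - 2) + 33) + r) = (-39*88)*((12*4 + 33) - 6) = -3432*((48 + 33) - 6) = -3432*(81 - 6) = -3432*75 = -257400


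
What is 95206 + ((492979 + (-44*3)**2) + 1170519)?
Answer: 1776128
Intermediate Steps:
95206 + ((492979 + (-44*3)**2) + 1170519) = 95206 + ((492979 + (-132)**2) + 1170519) = 95206 + ((492979 + 17424) + 1170519) = 95206 + (510403 + 1170519) = 95206 + 1680922 = 1776128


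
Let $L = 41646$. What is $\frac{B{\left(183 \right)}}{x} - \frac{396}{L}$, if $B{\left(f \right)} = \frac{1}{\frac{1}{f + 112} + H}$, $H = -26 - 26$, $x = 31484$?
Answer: $- \frac{2897784601}{304730770956} \approx -0.0095093$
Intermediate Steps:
$H = -52$ ($H = -26 - 26 = -52$)
$B{\left(f \right)} = \frac{1}{-52 + \frac{1}{112 + f}}$ ($B{\left(f \right)} = \frac{1}{\frac{1}{f + 112} - 52} = \frac{1}{\frac{1}{112 + f} - 52} = \frac{1}{-52 + \frac{1}{112 + f}}$)
$\frac{B{\left(183 \right)}}{x} - \frac{396}{L} = \frac{\frac{1}{5823 + 52 \cdot 183} \left(-112 - 183\right)}{31484} - \frac{396}{41646} = \frac{-112 - 183}{5823 + 9516} \cdot \frac{1}{31484} - \frac{6}{631} = \frac{1}{15339} \left(-295\right) \frac{1}{31484} - \frac{6}{631} = \left(- \frac{295}{15339}\right) \frac{1}{31484} - \frac{6}{631} = - \frac{295}{482933076} - \frac{6}{631} = - \frac{2897784601}{304730770956}$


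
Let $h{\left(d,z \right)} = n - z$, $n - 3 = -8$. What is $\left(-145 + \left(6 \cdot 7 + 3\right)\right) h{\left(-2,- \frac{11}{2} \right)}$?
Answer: $-50$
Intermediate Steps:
$n = -5$ ($n = 3 - 8 = -5$)
$h{\left(d,z \right)} = -5 - z$
$\left(-145 + \left(6 \cdot 7 + 3\right)\right) h{\left(-2,- \frac{11}{2} \right)} = \left(-145 + \left(6 \cdot 7 + 3\right)\right) \left(-5 - - \frac{11}{2}\right) = \left(-145 + \left(42 + 3\right)\right) \left(-5 - \left(-11\right) \frac{1}{2}\right) = \left(-145 + 45\right) \left(-5 - - \frac{11}{2}\right) = - 100 \left(-5 + \frac{11}{2}\right) = \left(-100\right) \frac{1}{2} = -50$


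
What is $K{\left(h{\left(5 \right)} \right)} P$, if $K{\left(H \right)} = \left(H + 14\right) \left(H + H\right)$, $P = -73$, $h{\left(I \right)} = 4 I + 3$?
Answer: $-124246$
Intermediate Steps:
$h{\left(I \right)} = 3 + 4 I$
$K{\left(H \right)} = 2 H \left(14 + H\right)$ ($K{\left(H \right)} = \left(14 + H\right) 2 H = 2 H \left(14 + H\right)$)
$K{\left(h{\left(5 \right)} \right)} P = 2 \left(3 + 4 \cdot 5\right) \left(14 + \left(3 + 4 \cdot 5\right)\right) \left(-73\right) = 2 \left(3 + 20\right) \left(14 + \left(3 + 20\right)\right) \left(-73\right) = 2 \cdot 23 \left(14 + 23\right) \left(-73\right) = 2 \cdot 23 \cdot 37 \left(-73\right) = 1702 \left(-73\right) = -124246$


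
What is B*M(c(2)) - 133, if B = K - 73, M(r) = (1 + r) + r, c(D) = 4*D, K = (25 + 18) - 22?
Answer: -1017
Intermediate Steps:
K = 21 (K = 43 - 22 = 21)
M(r) = 1 + 2*r
B = -52 (B = 21 - 73 = -52)
B*M(c(2)) - 133 = -52*(1 + 2*(4*2)) - 133 = -52*(1 + 2*8) - 133 = -52*(1 + 16) - 133 = -52*17 - 133 = -884 - 133 = -1017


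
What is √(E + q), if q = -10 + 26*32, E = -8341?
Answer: I*√7519 ≈ 86.712*I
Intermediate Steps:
q = 822 (q = -10 + 832 = 822)
√(E + q) = √(-8341 + 822) = √(-7519) = I*√7519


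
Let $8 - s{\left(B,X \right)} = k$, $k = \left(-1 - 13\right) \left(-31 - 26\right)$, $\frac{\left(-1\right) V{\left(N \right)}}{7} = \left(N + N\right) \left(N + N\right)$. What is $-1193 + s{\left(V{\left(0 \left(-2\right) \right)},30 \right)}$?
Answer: $-1983$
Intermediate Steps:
$V{\left(N \right)} = - 28 N^{2}$ ($V{\left(N \right)} = - 7 \left(N + N\right) \left(N + N\right) = - 7 \cdot 2 N 2 N = - 7 \cdot 4 N^{2} = - 28 N^{2}$)
$k = 798$ ($k = \left(-14\right) \left(-57\right) = 798$)
$s{\left(B,X \right)} = -790$ ($s{\left(B,X \right)} = 8 - 798 = -790$)
$-1193 + s{\left(V{\left(0 \left(-2\right) \right)},30 \right)} = -1193 - 790 = -1983$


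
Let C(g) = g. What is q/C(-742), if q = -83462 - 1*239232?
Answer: 161347/371 ≈ 434.90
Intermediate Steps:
q = -322694 (q = -83462 - 239232 = -322694)
q/C(-742) = -322694/(-742) = -322694*(-1/742) = 161347/371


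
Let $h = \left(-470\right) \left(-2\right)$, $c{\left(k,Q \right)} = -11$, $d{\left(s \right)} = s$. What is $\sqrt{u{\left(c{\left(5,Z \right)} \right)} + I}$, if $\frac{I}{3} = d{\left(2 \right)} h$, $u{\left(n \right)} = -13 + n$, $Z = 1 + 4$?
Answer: $12 \sqrt{39} \approx 74.94$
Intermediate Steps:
$Z = 5$
$h = 940$
$I = 5640$ ($I = 3 \cdot 2 \cdot 940 = 3 \cdot 1880 = 5640$)
$\sqrt{u{\left(c{\left(5,Z \right)} \right)} + I} = \sqrt{\left(-13 - 11\right) + 5640} = \sqrt{-24 + 5640} = \sqrt{5616} = 12 \sqrt{39}$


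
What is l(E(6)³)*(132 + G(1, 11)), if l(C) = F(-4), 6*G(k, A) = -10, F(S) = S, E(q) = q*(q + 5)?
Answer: -1564/3 ≈ -521.33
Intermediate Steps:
E(q) = q*(5 + q)
G(k, A) = -5/3 (G(k, A) = (⅙)*(-10) = -5/3)
l(C) = -4
l(E(6)³)*(132 + G(1, 11)) = -4*(132 - 5/3) = -4*391/3 = -1564/3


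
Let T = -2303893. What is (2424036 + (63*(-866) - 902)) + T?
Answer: 64683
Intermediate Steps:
(2424036 + (63*(-866) - 902)) + T = (2424036 + (63*(-866) - 902)) - 2303893 = (2424036 + (-54558 - 902)) - 2303893 = (2424036 - 55460) - 2303893 = 2368576 - 2303893 = 64683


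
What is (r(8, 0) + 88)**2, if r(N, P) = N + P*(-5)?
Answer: 9216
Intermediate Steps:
r(N, P) = N - 5*P
(r(8, 0) + 88)**2 = ((8 - 5*0) + 88)**2 = ((8 + 0) + 88)**2 = (8 + 88)**2 = 96**2 = 9216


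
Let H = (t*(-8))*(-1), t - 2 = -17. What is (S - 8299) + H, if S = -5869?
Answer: -14288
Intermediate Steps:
t = -15 (t = 2 - 17 = -15)
H = -120 (H = -15*(-8)*(-1) = 120*(-1) = -120)
(S - 8299) + H = (-5869 - 8299) - 120 = -14168 - 120 = -14288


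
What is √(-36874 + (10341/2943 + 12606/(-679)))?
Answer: I*√202064507365721/74011 ≈ 192.07*I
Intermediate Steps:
√(-36874 + (10341/2943 + 12606/(-679))) = √(-36874 + (10341*(1/2943) + 12606*(-1/679))) = √(-36874 + (383/109 - 12606/679)) = √(-36874 - 1113997/74011) = √(-2730195611/74011) = I*√202064507365721/74011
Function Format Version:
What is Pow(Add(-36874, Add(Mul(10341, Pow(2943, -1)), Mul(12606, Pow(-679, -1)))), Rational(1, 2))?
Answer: Mul(Rational(1, 74011), I, Pow(202064507365721, Rational(1, 2))) ≈ Mul(192.07, I)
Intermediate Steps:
Pow(Add(-36874, Add(Mul(10341, Pow(2943, -1)), Mul(12606, Pow(-679, -1)))), Rational(1, 2)) = Pow(Add(-36874, Add(Mul(10341, Rational(1, 2943)), Mul(12606, Rational(-1, 679)))), Rational(1, 2)) = Pow(Add(-36874, Add(Rational(383, 109), Rational(-12606, 679))), Rational(1, 2)) = Pow(Add(-36874, Rational(-1113997, 74011)), Rational(1, 2)) = Pow(Rational(-2730195611, 74011), Rational(1, 2)) = Mul(Rational(1, 74011), I, Pow(202064507365721, Rational(1, 2)))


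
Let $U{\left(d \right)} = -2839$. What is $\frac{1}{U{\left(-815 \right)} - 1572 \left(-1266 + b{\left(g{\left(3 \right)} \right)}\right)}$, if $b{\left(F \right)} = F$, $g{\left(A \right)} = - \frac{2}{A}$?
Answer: $\frac{1}{1988361} \approx 5.0293 \cdot 10^{-7}$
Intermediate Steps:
$\frac{1}{U{\left(-815 \right)} - 1572 \left(-1266 + b{\left(g{\left(3 \right)} \right)}\right)} = \frac{1}{-2839 - 1572 \left(-1266 - \frac{2}{3}\right)} = \frac{1}{-2839 - -1991200} = \frac{1}{-2839 + 1991200} = \frac{1}{1988361}$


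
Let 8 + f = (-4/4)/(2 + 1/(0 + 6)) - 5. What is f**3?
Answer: -5359375/2197 ≈ -2439.4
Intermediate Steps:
f = -175/13 (f = -8 + ((-4/4)/(2 + 1/(0 + 6)) - 5) = -8 + ((-4*1/4)/(2 + 1/6) - 5) = -8 + (-1/(2 + 1/6) - 5) = -8 + (-1/(13/6) - 5) = -8 + ((6/13)*(-1) - 5) = -8 + (-6/13 - 5) = -8 - 71/13 = -175/13 ≈ -13.462)
f**3 = (-175/13)**3 = -5359375/2197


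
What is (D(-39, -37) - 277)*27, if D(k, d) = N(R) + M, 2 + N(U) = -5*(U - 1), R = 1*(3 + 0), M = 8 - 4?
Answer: -7695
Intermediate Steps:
M = 4
R = 3 (R = 1*3 = 3)
N(U) = 3 - 5*U (N(U) = -2 - 5*(U - 1) = -2 - 5*(-1 + U) = -2 + (5 - 5*U) = 3 - 5*U)
D(k, d) = -8 (D(k, d) = (3 - 5*3) + 4 = (3 - 15) + 4 = -12 + 4 = -8)
(D(-39, -37) - 277)*27 = (-8 - 277)*27 = -285*27 = -7695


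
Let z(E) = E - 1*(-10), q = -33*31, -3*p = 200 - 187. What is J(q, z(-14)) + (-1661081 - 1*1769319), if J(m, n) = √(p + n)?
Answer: -3430400 + 5*I*√3/3 ≈ -3.4304e+6 + 2.8868*I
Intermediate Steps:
p = -13/3 (p = -(200 - 187)/3 = -⅓*13 = -13/3 ≈ -4.3333)
q = -1023
z(E) = 10 + E (z(E) = E + 10 = 10 + E)
J(m, n) = √(-13/3 + n)
J(q, z(-14)) + (-1661081 - 1*1769319) = √(-39 + 9*(10 - 14))/3 + (-1661081 - 1*1769319) = √(-39 + 9*(-4))/3 + (-1661081 - 1769319) = √(-39 - 36)/3 - 3430400 = √(-75)/3 - 3430400 = (5*I*√3)/3 - 3430400 = 5*I*√3/3 - 3430400 = -3430400 + 5*I*√3/3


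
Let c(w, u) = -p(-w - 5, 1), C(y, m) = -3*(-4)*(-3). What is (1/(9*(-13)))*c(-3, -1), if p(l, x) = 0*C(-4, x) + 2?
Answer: 2/117 ≈ 0.017094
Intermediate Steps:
C(y, m) = -36 (C(y, m) = 12*(-3) = -36)
p(l, x) = 2 (p(l, x) = 0*(-36) + 2 = 0 + 2 = 2)
c(w, u) = -2 (c(w, u) = -1*2 = -2)
(1/(9*(-13)))*c(-3, -1) = (1/(9*(-13)))*(-2) = ((⅑)*(-1/13))*(-2) = -1/117*(-2) = 2/117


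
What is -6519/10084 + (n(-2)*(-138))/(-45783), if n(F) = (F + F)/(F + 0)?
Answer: -98558731/153891924 ≈ -0.64044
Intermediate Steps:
n(F) = 2 (n(F) = (2*F)/F = 2)
-6519/10084 + (n(-2)*(-138))/(-45783) = -6519/10084 + (2*(-138))/(-45783) = -6519*1/10084 - 276*(-1/45783) = -6519/10084 + 92/15261 = -98558731/153891924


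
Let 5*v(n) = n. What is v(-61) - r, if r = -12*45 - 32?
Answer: 2799/5 ≈ 559.80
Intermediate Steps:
v(n) = n/5
r = -572 (r = -540 - 32 = -572)
v(-61) - r = (1/5)*(-61) - 1*(-572) = -61/5 + 572 = 2799/5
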